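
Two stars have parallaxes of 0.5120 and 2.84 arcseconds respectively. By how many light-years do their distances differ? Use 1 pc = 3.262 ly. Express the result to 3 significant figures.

5.22 ly

d_A = 1/0.5120″ = 1.9531 pc; d_B = 1/2.840″ = 0.35211 pc.
|d_B − d_A| = |0.35211 − 1.9531| = 1.601 pc = 1.601 × 3.262 ly = 5.2225 ly.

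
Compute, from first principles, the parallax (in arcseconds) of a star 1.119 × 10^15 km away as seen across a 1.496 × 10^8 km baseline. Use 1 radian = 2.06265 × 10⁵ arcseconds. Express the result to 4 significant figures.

0.02758 arcsec

θ ≈ B/d = (1.496 × 10^8) / (1.119 × 10^15) = 1.3369 × 10^-7 rad.
In arcseconds: 1.3369 × 10^-7 × 206265 = 0.027576″.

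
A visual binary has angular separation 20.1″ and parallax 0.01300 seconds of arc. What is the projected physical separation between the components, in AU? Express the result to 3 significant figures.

1550 AU

d = 1/p = 1/0.01300″ = 76.923 pc.
At distance d (pc), an angle of θ arcsec spans θ·d AU: s = 20.1 × 76.923 = 1546.2 AU.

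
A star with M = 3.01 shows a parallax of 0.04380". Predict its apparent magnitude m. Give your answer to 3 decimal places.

m = 4.803

d = 1/p = 1/0.04380″ = 22.831 pc.
m − M = 5 log₁₀ d − 5 = 5 log₁₀(22.831) − 5 = 6.7926 − 5 = 1.7926.
m = M + (m − M) = 3.01 + 1.7926 = 4.803.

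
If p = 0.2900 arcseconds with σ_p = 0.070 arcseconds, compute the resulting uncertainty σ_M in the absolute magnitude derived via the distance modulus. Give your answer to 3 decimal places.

σ_M = 0.524 mag

M = m − 5 log₁₀ d + 5 = m + 5 log₁₀ p + 5, so ∂M/∂p = 5/(p ln 10).
σ_M = (5/ln 10) · (σ_p/p) = 2.1715 × 0.070/0.2900 = 2.1715 × 0.24138 = 0.52416.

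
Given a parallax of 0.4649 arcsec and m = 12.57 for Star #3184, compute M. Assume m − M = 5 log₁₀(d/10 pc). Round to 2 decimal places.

d = 1/p = 1/0.4649″ = 2.151 pc.
m − M = 5 log₁₀(2.151) − 5 = 1.6632 − 5 = -3.3368.
M = m − (m − M) = 12.57 − (-3.3368) = 15.91.

M = 15.91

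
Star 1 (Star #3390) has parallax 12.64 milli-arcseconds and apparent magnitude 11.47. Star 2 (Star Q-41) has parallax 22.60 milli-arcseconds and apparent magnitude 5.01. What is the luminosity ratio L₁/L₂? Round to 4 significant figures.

d₁ = 1/p₁ = 1/0.01264″ = 79.114 pc; d₂ = 1/p₂ = 1/0.02260″ = 44.248 pc.
M₁ = m₁ − 5 log₁₀ d₁ + 5 = 11.47 − 9.4913 + 5 = 6.9787.
M₂ = 5.01 − 8.2295 + 5 = 1.7805.
L₁/L₂ = 10^(0.4(M₂ − M₁)) = 10^(0.4 × (-5.1982)) = 10^(-2.07928) = 0.0083314.

L₁/L₂ = 0.008331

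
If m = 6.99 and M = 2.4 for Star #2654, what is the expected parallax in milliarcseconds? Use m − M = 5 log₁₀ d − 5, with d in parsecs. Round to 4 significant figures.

m − M = 6.99 − 2.4 = 4.59.
d = 10^((m−M)/5 + 1) = 10^1.918 = 82.794 pc.
p = 1/d = 1/82.794 = 0.012078 arcsec = 12.078 mas.

12.08 mas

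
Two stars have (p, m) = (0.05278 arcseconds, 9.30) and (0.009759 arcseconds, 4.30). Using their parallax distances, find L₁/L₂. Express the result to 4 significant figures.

d₁ = 1/p₁ = 1/0.05278″ = 18.947 pc; d₂ = 1/p₂ = 1/0.009759″ = 102.47 pc.
M₁ = m₁ − 5 log₁₀ d₁ + 5 = 9.30 − 6.3877 + 5 = 7.9123.
M₂ = 4.30 − 10.0530 + 5 = -0.7530.
L₁/L₂ = 10^(0.4(M₂ − M₁)) = 10^(0.4 × (-8.6653)) = 10^(-3.46612) = 0.00034188.

L₁/L₂ = 0.0003419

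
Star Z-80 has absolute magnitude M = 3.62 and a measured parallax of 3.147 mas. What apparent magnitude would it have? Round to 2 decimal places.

m = 11.13

d = 1/p = 1/0.003147″ = 317.76 pc.
m − M = 5 log₁₀ d − 5 = 5 log₁₀(317.76) − 5 = 12.5105 − 5 = 7.5105.
m = M + (m − M) = 3.62 + 7.5105 = 11.13.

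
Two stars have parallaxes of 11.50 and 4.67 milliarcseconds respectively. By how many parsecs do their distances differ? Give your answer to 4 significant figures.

127.2 pc

d_A = 1/0.01150″ = 86.957 pc; d_B = 1/0.004670″ = 214.13 pc.
|d_B − d_A| = |214.13 − 86.957| = 127.17 pc.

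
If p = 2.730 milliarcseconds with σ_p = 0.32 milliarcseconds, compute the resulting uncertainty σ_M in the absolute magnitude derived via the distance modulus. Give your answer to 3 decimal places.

σ_M = 0.255 mag

M = m − 5 log₁₀ d + 5 = m + 5 log₁₀ p + 5, so ∂M/∂p = 5/(p ln 10).
σ_M = (5/ln 10) · (σ_p/p) = 2.1715 × 0.32/2.730 = 2.1715 × 0.11722 = 0.25454.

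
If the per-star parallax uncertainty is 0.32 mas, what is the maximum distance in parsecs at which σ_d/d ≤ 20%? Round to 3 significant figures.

σ_d/d = σ_p/p, so the condition is σ_p/p ≤ 0.20, i.e. p ≥ σ_p/0.20.
p_min = 0.32/0.20 = 1.6 mas = 0.0016 arcsec.
d_max = 1/p_min = 1/0.0016 = 625 pc.

625 pc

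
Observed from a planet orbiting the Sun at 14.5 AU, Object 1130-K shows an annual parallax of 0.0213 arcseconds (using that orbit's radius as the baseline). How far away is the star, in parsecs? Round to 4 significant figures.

680.8 pc

With baseline B (in AU) and parallax p (in arcsec), d = B/p parsecs.
d = 14.5 / 0.0213 = 680.75 pc.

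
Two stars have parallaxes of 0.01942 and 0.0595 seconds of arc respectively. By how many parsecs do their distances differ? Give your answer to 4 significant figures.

34.69 pc

d_A = 1/0.01942″ = 51.493 pc; d_B = 1/0.05950″ = 16.807 pc.
|d_B − d_A| = |16.807 − 51.493| = 34.686 pc.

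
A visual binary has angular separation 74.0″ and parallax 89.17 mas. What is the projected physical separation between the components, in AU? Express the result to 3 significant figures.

d = 1/p = 1/0.08917″ = 11.215 pc.
At distance d (pc), an angle of θ arcsec spans θ·d AU: s = 74.0 × 11.215 = 829.91 AU.

830 AU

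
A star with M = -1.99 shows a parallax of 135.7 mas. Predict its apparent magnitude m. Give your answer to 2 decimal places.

m = -2.65

d = 1/p = 1/0.1357″ = 7.3692 pc.
m − M = 5 log₁₀ d − 5 = 5 log₁₀(7.3692) − 5 = 4.3371 − 5 = -0.6629.
m = M + (m − M) = -1.99 + (-0.6629) = -2.65.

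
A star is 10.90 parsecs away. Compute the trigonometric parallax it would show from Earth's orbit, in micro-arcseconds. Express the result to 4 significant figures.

91740 μas

p = 1/d = 1/10.9 = 0.091743 arcsec.
= 0.091743 × 10⁶ = 91743 μas.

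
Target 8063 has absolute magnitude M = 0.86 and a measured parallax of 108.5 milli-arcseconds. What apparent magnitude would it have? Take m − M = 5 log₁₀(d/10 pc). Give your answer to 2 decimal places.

m = 0.68

d = 1/p = 1/0.1085″ = 9.2166 pc.
m − M = 5 log₁₀ d − 5 = 5 log₁₀(9.2166) − 5 = 4.8229 − 5 = -0.1771.
m = M + (m − M) = 0.86 + (-0.1771) = 0.68.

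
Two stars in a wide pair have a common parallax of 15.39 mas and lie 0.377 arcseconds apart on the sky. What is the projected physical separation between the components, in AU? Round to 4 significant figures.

24.50 AU

d = 1/p = 1/0.01539″ = 64.977 pc.
At distance d (pc), an angle of θ arcsec spans θ·d AU: s = 0.377 × 64.977 = 24.496 AU.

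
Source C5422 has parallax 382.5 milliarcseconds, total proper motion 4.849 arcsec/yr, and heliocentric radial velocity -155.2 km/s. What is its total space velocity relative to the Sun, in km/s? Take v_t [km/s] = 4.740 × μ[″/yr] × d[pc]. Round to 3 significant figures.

d = 1/p = 1/0.3825″ = 2.6144 pc.
v_t = 4.740 μ d = 4.740 × 4.849 × 2.6144 = 60.09 km/s.
v = √(v_r² + v_t²) = √((-155.2)² + 60.09²) = √27697.8 = 166.43 km/s.

166 km/s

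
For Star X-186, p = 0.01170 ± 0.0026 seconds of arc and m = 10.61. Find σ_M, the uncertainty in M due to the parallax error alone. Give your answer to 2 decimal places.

σ_M = 0.48 mag

M = m − 5 log₁₀ d + 5 = m + 5 log₁₀ p + 5, so ∂M/∂p = 5/(p ln 10).
σ_M = (5/ln 10) · (σ_p/p) = 2.1715 × 0.0026/0.01170 = 2.1715 × 0.22222 = 0.48255.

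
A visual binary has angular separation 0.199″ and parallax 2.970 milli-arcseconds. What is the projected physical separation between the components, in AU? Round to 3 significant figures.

67.0 AU

d = 1/p = 1/0.002970″ = 336.7 pc.
At distance d (pc), an angle of θ arcsec spans θ·d AU: s = 0.199 × 336.7 = 67.003 AU.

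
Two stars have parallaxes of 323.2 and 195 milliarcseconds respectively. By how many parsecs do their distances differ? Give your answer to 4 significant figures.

d_A = 1/0.3232″ = 3.0941 pc; d_B = 1/0.1950″ = 5.1282 pc.
|d_B − d_A| = |5.1282 − 3.0941| = 2.0341 pc.

2.034 pc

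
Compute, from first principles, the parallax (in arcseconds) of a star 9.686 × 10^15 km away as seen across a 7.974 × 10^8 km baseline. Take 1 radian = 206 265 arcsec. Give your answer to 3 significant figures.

θ ≈ B/d = (7.974 × 10^8) / (9.686 × 10^15) = 8.2325 × 10^-8 rad.
In arcseconds: 8.2325 × 10^-8 × 206265 = 0.016981″.

0.0170 arcsec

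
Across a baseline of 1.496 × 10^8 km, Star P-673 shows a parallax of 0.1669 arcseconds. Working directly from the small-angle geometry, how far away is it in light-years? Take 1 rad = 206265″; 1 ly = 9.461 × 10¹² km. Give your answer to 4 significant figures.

19.54 ly

θ = 0.1669″ = 0.1669/206265 = 8.0915 × 10^-7 rad.
d = B/θ = (1.496 × 10^8) / (8.0915 × 10^-7) = 1.8489 × 10^14 km = (1.8489 × 10^14) / (9.461 × 10^12) ly = 19.542 ly.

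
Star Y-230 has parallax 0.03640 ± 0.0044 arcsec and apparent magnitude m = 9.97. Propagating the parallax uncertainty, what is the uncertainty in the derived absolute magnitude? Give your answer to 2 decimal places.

M = m − 5 log₁₀ d + 5 = m + 5 log₁₀ p + 5, so ∂M/∂p = 5/(p ln 10).
σ_M = (5/ln 10) · (σ_p/p) = 2.1715 × 0.0044/0.03640 = 2.1715 × 0.12088 = 0.26249.

σ_M = 0.26 mag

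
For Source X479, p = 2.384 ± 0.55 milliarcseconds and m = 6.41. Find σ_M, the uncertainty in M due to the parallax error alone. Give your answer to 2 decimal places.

M = m − 5 log₁₀ d + 5 = m + 5 log₁₀ p + 5, so ∂M/∂p = 5/(p ln 10).
σ_M = (5/ln 10) · (σ_p/p) = 2.1715 × 0.55/2.384 = 2.1715 × 0.2307 = 0.50097.

σ_M = 0.50 mag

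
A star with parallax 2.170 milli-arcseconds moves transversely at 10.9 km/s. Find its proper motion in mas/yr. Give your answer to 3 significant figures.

d = 1/p = 1/0.002170″ = 460.83 pc.
μ = v_t / (4.74 d) = 10.9 / (4.74 × 460.83) = 10.9 / 2184.3 = 0.0049902 ″/yr = 4.9902 mas/yr.

4.99 mas/yr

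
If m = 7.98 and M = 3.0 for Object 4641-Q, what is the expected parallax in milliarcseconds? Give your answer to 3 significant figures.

10.1 mas

m − M = 7.98 − 3.0 = 4.98.
d = 10^((m−M)/5 + 1) = 10^1.996 = 99.083 pc.
p = 1/d = 1/99.083 = 0.010093 arcsec = 10.093 mas.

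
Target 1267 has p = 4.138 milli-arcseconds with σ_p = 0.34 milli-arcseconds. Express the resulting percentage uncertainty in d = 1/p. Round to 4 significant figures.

For d = 1/p, |σ_d/d| = |σ_p/p|.
σ_p/p = 0.34 / 4.138 = 0.082165 = 8.2165%.

8.217%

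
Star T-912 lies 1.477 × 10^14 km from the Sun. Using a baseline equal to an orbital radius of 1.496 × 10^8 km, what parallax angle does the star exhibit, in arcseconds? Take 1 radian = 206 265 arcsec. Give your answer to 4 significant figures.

0.2089 arcsec

θ ≈ B/d = (1.496 × 10^8) / (1.477 × 10^14) = 1.0129 × 10^-6 rad.
In arcseconds: 1.0129 × 10^-6 × 206265 = 0.20893″.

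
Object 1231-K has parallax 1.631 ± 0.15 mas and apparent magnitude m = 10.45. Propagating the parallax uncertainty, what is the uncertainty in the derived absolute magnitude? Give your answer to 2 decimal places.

M = m − 5 log₁₀ d + 5 = m + 5 log₁₀ p + 5, so ∂M/∂p = 5/(p ln 10).
σ_M = (5/ln 10) · (σ_p/p) = 2.1715 × 0.15/1.631 = 2.1715 × 0.091968 = 0.19971.

σ_M = 0.20 mag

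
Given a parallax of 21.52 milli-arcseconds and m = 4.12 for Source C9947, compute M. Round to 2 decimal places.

M = 0.78

d = 1/p = 1/0.02152″ = 46.468 pc.
m − M = 5 log₁₀(46.468) − 5 = 8.3358 − 5 = 3.3358.
M = m − (m − M) = 4.12 − 3.3358 = 0.78.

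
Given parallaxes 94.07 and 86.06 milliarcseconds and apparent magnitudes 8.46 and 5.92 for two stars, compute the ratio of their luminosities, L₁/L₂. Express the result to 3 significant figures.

d₁ = 1/p₁ = 1/0.09407″ = 10.63 pc; d₂ = 1/p₂ = 1/0.08606″ = 11.62 pc.
M₁ = m₁ − 5 log₁₀ d₁ + 5 = 8.46 − 5.1327 + 5 = 8.3273.
M₂ = 5.92 − 5.3260 + 5 = 5.5940.
L₁/L₂ = 10^(0.4(M₂ − M₁)) = 10^(0.4 × (-2.7333)) = 10^(-1.09332) = 0.080664.

L₁/L₂ = 0.0807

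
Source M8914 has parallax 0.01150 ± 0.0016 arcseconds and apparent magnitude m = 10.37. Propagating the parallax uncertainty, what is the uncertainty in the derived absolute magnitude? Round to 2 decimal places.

M = m − 5 log₁₀ d + 5 = m + 5 log₁₀ p + 5, so ∂M/∂p = 5/(p ln 10).
σ_M = (5/ln 10) · (σ_p/p) = 2.1715 × 0.0016/0.01150 = 2.1715 × 0.13913 = 0.30212.

σ_M = 0.30 mag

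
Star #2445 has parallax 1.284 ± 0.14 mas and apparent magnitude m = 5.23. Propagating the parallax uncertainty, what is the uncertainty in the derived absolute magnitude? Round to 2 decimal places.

σ_M = 0.24 mag

M = m − 5 log₁₀ d + 5 = m + 5 log₁₀ p + 5, so ∂M/∂p = 5/(p ln 10).
σ_M = (5/ln 10) · (σ_p/p) = 2.1715 × 0.14/1.284 = 2.1715 × 0.10903 = 0.23676.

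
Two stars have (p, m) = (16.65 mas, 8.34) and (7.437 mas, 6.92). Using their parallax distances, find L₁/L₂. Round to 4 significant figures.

d₁ = 1/p₁ = 1/0.01665″ = 60.06 pc; d₂ = 1/p₂ = 1/0.007437″ = 134.46 pc.
M₁ = m₁ − 5 log₁₀ d₁ + 5 = 8.34 − 8.8929 + 5 = 4.4471.
M₂ = 6.92 − 10.6430 + 5 = 1.2770.
L₁/L₂ = 10^(0.4(M₂ − M₁)) = 10^(0.4 × (-3.1701)) = 10^(-1.26804) = 0.053946.

L₁/L₂ = 0.05395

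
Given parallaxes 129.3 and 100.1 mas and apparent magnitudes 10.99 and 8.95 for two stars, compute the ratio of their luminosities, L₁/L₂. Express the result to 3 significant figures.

L₁/L₂ = 0.0916

d₁ = 1/p₁ = 1/0.1293″ = 7.734 pc; d₂ = 1/p₂ = 1/0.1001″ = 9.99 pc.
M₁ = m₁ − 5 log₁₀ d₁ + 5 = 10.99 − 4.4420 + 5 = 11.5480.
M₂ = 8.95 − 4.9978 + 5 = 8.9522.
L₁/L₂ = 10^(0.4(M₂ − M₁)) = 10^(0.4 × (-2.5958)) = 10^(-1.03832) = 0.091555.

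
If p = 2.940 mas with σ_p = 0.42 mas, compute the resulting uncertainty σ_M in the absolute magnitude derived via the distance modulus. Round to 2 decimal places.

M = m − 5 log₁₀ d + 5 = m + 5 log₁₀ p + 5, so ∂M/∂p = 5/(p ln 10).
σ_M = (5/ln 10) · (σ_p/p) = 2.1715 × 0.42/2.940 = 2.1715 × 0.14286 = 0.31022.

σ_M = 0.31 mag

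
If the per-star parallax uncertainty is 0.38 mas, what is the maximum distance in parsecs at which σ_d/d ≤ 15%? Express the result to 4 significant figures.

σ_d/d = σ_p/p, so the condition is σ_p/p ≤ 0.15, i.e. p ≥ σ_p/0.15.
p_min = 0.38/0.15 = 2.5333 mas = 0.0025333 arcsec.
d_max = 1/p_min = 1/0.0025333 = 394.74 pc.

394.7 pc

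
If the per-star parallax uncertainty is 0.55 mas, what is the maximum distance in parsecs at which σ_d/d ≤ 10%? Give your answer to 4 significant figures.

181.8 pc

σ_d/d = σ_p/p, so the condition is σ_p/p ≤ 0.10, i.e. p ≥ σ_p/0.10.
p_min = 0.55/0.10 = 5.5 mas = 0.0055 arcsec.
d_max = 1/p_min = 1/0.0055 = 181.82 pc.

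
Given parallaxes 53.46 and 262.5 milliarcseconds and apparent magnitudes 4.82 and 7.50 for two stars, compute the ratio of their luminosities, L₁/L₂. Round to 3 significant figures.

L₁/L₂ = 285

d₁ = 1/p₁ = 1/0.05346″ = 18.706 pc; d₂ = 1/p₂ = 1/0.2625″ = 3.8095 pc.
M₁ = m₁ − 5 log₁₀ d₁ + 5 = 4.82 − 6.3599 + 5 = 3.4601.
M₂ = 7.50 − 2.9043 + 5 = 9.5957.
L₁/L₂ = 10^(0.4(M₂ − M₁)) = 10^(0.4 × 6.1356) = 10^2.45424 = 284.6.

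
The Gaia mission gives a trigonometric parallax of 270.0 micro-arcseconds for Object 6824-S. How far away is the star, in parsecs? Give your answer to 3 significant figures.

p = 270.0 micro-arcseconds = 0.0002700 arcsec.
d = 1/p = 1/0.0002700 = 3703.7 pc.

3700 pc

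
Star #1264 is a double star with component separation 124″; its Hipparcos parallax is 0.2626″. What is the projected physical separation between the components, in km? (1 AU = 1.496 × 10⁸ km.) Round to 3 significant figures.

7.06 × 10^10 km

d = 1/p = 1/0.2626″ = 3.8081 pc.
At distance d (pc), an angle of θ arcsec spans θ·d AU: s = 124 × 3.8081 = 472.2 AU.
= 472.2 × 1.496 × 10⁸ km = 7.0641 × 10^10 km.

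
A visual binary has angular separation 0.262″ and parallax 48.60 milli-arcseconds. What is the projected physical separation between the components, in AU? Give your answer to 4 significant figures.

5.391 AU

d = 1/p = 1/0.04860″ = 20.576 pc.
At distance d (pc), an angle of θ arcsec spans θ·d AU: s = 0.262 × 20.576 = 5.3909 AU.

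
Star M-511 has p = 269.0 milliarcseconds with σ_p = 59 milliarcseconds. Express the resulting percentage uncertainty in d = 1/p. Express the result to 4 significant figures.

For d = 1/p, |σ_d/d| = |σ_p/p|.
σ_p/p = 59 / 269.0 = 0.21933 = 21.933%.

21.93%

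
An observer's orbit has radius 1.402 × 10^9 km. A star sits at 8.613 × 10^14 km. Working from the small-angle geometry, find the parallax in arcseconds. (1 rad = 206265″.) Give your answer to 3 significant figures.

θ ≈ B/d = (1.402 × 10^9) / (8.613 × 10^14) = 1.6278 × 10^-6 rad.
In arcseconds: 1.6278 × 10^-6 × 206265 = 0.33576″.

0.336 arcsec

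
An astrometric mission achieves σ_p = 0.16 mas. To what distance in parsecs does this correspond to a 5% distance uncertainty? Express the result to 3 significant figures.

σ_d/d = σ_p/p, so the condition is σ_p/p ≤ 0.05, i.e. p ≥ σ_p/0.05.
p_min = 0.16/0.05 = 3.2 mas = 0.0032 arcsec.
d_max = 1/p_min = 1/0.0032 = 312.5 pc.

313 pc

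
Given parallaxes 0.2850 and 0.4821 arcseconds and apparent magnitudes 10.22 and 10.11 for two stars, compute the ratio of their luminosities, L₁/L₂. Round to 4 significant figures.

L₁/L₂ = 2.586

d₁ = 1/p₁ = 1/0.2850″ = 3.5088 pc; d₂ = 1/p₂ = 1/0.4821″ = 2.0743 pc.
M₁ = m₁ − 5 log₁₀ d₁ + 5 = 10.22 − 2.7258 + 5 = 12.4942.
M₂ = 10.11 − 1.5844 + 5 = 13.5256.
L₁/L₂ = 10^(0.4(M₂ − M₁)) = 10^(0.4 × 1.0314) = 10^0.41256 = 2.5856.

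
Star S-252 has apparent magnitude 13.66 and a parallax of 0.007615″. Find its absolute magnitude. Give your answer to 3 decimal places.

M = 8.068

d = 1/p = 1/0.007615″ = 131.32 pc.
m − M = 5 log₁₀(131.32) − 5 = 10.5917 − 5 = 5.5917.
M = m − (m − M) = 13.66 − 5.5917 = 8.068.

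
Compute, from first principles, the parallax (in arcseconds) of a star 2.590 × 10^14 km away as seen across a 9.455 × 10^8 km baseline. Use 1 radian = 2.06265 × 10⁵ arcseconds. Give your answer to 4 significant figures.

θ ≈ B/d = (9.455 × 10^8) / (2.590 × 10^14) = 3.6506 × 10^-6 rad.
In arcseconds: 3.6506 × 10^-6 × 206265 = 0.75299″.

0.7530 arcsec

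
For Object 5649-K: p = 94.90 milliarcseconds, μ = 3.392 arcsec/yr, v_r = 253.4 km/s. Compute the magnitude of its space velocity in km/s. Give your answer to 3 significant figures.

d = 1/p = 1/0.09490″ = 10.537 pc.
v_t = 4.740 μ d = 4.740 × 3.392 × 10.537 = 169.41 km/s.
v = √(v_r² + v_t²) = √(253.4² + 169.41²) = √92911.3 = 304.81 km/s.

305 km/s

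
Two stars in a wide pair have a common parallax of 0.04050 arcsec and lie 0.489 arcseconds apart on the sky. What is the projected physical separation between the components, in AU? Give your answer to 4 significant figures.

12.07 AU

d = 1/p = 1/0.04050″ = 24.691 pc.
At distance d (pc), an angle of θ arcsec spans θ·d AU: s = 0.489 × 24.691 = 12.074 AU.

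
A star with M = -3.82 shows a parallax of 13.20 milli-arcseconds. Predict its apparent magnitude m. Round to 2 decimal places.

m = 0.58

d = 1/p = 1/0.01320″ = 75.758 pc.
m − M = 5 log₁₀ d − 5 = 5 log₁₀(75.758) − 5 = 9.3971 − 5 = 4.3971.
m = M + (m − M) = -3.82 + 4.3971 = 0.58.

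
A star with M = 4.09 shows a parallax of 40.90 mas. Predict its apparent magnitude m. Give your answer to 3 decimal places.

d = 1/p = 1/0.04090″ = 24.45 pc.
m − M = 5 log₁₀ d − 5 = 5 log₁₀(24.45) − 5 = 6.9414 − 5 = 1.9414.
m = M + (m − M) = 4.09 + 1.9414 = 6.031.

m = 6.031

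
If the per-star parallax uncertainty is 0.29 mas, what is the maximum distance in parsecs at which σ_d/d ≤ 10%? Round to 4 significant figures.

σ_d/d = σ_p/p, so the condition is σ_p/p ≤ 0.10, i.e. p ≥ σ_p/0.10.
p_min = 0.29/0.10 = 2.9 mas = 0.0029 arcsec.
d_max = 1/p_min = 1/0.0029 = 344.83 pc.

344.8 pc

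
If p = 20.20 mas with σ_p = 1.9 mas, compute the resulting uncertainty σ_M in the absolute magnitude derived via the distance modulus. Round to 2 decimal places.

σ_M = 0.20 mag

M = m − 5 log₁₀ d + 5 = m + 5 log₁₀ p + 5, so ∂M/∂p = 5/(p ln 10).
σ_M = (5/ln 10) · (σ_p/p) = 2.1715 × 1.9/20.20 = 2.1715 × 0.094059 = 0.20425.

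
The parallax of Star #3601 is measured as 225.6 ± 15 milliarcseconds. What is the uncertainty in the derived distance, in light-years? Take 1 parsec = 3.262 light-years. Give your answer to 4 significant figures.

0.9614 ly

d = 1/p, so σ_d = σ_p / p².
σ_d = 0.0150 / (0.2256)² = 0.0150 / 0.050895 = 0.29472 pc = 0.29472 × 3.262 ly = 0.96138 ly.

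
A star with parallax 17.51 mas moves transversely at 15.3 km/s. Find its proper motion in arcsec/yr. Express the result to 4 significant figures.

0.05652 arcsec/yr

d = 1/p = 1/0.01751″ = 57.11 pc.
μ = v_t / (4.74 d) = 15.3 / (4.74 × 57.11) = 15.3 / 270.7 = 0.05652 ″/yr.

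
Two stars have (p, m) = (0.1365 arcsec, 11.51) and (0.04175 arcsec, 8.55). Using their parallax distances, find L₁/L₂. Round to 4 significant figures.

L₁/L₂ = 0.006124

d₁ = 1/p₁ = 1/0.1365″ = 7.326 pc; d₂ = 1/p₂ = 1/0.04175″ = 23.952 pc.
M₁ = m₁ − 5 log₁₀ d₁ + 5 = 11.51 − 4.3243 + 5 = 12.1857.
M₂ = 8.55 − 6.8967 + 5 = 6.6533.
L₁/L₂ = 10^(0.4(M₂ − M₁)) = 10^(0.4 × (-5.5324)) = 10^(-2.21296) = 0.0061241.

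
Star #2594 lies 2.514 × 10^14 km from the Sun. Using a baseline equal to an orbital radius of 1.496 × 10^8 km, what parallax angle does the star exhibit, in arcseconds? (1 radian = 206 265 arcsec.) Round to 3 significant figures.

0.123 arcsec

θ ≈ B/d = (1.496 × 10^8) / (2.514 × 10^14) = 5.9507 × 10^-7 rad.
In arcseconds: 5.9507 × 10^-7 × 206265 = 0.12274″.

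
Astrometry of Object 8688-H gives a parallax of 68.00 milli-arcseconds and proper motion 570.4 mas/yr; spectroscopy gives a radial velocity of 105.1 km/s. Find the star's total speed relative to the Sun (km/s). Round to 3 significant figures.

112 km/s

d = 1/p = 1/0.06800″ = 14.706 pc.
μ = 570.4 mas/yr = 0.5704 ″/yr.
v_t = 4.740 μ d = 4.740 × 0.5704 × 14.706 = 39.761 km/s.
v = √(v_r² + v_t²) = √(105.1² + 39.761²) = √12626.9 = 112.37 km/s.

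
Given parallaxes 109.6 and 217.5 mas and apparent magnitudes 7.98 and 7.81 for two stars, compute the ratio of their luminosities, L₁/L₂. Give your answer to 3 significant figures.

d₁ = 1/p₁ = 1/0.1096″ = 9.1241 pc; d₂ = 1/p₂ = 1/0.2175″ = 4.5977 pc.
M₁ = m₁ − 5 log₁₀ d₁ + 5 = 7.98 − 4.8010 + 5 = 8.1790.
M₂ = 7.81 − 3.3127 + 5 = 9.4973.
L₁/L₂ = 10^(0.4(M₂ − M₁)) = 10^(0.4 × 1.3183) = 10^0.52732 = 3.3676.

L₁/L₂ = 3.37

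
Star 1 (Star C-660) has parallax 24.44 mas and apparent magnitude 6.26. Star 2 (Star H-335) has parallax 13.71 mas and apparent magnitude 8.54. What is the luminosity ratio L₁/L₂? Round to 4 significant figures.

L₁/L₂ = 2.570

d₁ = 1/p₁ = 1/0.02444″ = 40.917 pc; d₂ = 1/p₂ = 1/0.01371″ = 72.939 pc.
M₁ = m₁ − 5 log₁₀ d₁ + 5 = 6.26 − 8.0595 + 5 = 3.2005.
M₂ = 8.54 − 9.3148 + 5 = 4.2252.
L₁/L₂ = 10^(0.4(M₂ − M₁)) = 10^(0.4 × 1.0247) = 10^0.40988 = 2.5697.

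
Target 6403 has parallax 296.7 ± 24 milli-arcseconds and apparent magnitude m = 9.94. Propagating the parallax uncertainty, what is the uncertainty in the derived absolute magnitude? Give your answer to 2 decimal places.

M = m − 5 log₁₀ d + 5 = m + 5 log₁₀ p + 5, so ∂M/∂p = 5/(p ln 10).
σ_M = (5/ln 10) · (σ_p/p) = 2.1715 × 24/296.7 = 2.1715 × 0.08089 = 0.17565.

σ_M = 0.18 mag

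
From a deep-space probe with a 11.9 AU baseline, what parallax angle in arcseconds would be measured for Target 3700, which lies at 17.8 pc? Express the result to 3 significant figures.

0.669 arcsec

p (arcsec) = B (AU) / d (pc).
p = 11.9 / 17.8 = 0.66854 arcsec.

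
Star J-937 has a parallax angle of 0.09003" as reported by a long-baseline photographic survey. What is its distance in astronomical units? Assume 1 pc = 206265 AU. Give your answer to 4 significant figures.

d = 1/p = 1/0.09003 = 11.107 pc.
In AU: 11.107 × 206265 = 2.2910 × 10^6 AU.

2.291 × 10^6 AU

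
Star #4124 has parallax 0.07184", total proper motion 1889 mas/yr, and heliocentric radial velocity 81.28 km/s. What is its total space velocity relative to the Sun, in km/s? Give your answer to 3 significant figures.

d = 1/p = 1/0.07184″ = 13.92 pc.
μ = 1889 mas/yr = 1.889 ″/yr.
v_t = 4.740 μ d = 4.740 × 1.889 × 13.92 = 124.64 km/s.
v = √(v_r² + v_t²) = √(81.28² + 124.64²) = √22141.6 = 148.8 km/s.

149 km/s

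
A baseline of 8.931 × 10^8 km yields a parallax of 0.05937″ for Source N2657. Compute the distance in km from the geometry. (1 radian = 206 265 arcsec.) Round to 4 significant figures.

θ = 0.05937″ = 0.05937/206265 = 2.8783 × 10^-7 rad.
d = B/θ = (8.931 × 10^8) / (2.8783 × 10^-7) = 3.1029 × 10^15 km.

3.103 × 10^15 km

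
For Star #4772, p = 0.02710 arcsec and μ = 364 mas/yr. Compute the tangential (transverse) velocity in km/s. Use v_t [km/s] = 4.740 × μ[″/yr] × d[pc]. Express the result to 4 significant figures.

d = 1/p = 1/0.02710″ = 36.9 pc.
μ = 364 mas/yr = 0.364 ″/yr.
v_t = 4.74 × μ × d = 4.74 × 0.364 × 36.9 = 63.666 km/s.

63.67 km/s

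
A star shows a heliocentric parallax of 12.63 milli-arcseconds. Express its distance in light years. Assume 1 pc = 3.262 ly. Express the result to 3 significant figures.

258 light years

p = 12.63 milli-arcseconds = 0.01263 arcsec.
d = 1/p = 1/0.01263 = 79.177 pc.
In light-years: 79.177 × 3.262 = 258.28 ly.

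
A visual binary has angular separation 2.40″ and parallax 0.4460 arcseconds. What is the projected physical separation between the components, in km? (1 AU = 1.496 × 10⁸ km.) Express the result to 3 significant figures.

d = 1/p = 1/0.4460″ = 2.2422 pc.
At distance d (pc), an angle of θ arcsec spans θ·d AU: s = 2.40 × 2.2422 = 5.3813 AU.
= 5.3813 × 1.496 × 10⁸ km = 8.0504 × 10^8 km.

8.05 × 10^8 km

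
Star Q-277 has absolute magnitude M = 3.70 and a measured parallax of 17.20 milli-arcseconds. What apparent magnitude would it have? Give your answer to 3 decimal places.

d = 1/p = 1/0.01720″ = 58.14 pc.
m − M = 5 log₁₀ d − 5 = 5 log₁₀(58.14) − 5 = 8.8224 − 5 = 3.8224.
m = M + (m − M) = 3.70 + 3.8224 = 7.522.

m = 7.522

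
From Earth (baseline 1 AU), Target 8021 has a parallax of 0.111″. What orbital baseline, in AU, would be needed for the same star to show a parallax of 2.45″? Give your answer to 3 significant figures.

Parallax scales linearly with baseline: p ∝ B, so B = p_target / p_Earth × 1 AU.
B = 2.45 / 0.111 = 22.072 AU.

22.1 AU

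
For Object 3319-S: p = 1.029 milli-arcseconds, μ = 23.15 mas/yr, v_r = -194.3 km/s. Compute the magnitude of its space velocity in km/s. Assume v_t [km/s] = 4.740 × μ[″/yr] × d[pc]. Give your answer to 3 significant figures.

222 km/s

d = 1/p = 1/0.001029″ = 971.82 pc.
μ = 23.15 mas/yr = 0.02315 ″/yr.
v_t = 4.740 μ d = 4.740 × 0.02315 × 971.82 = 106.64 km/s.
v = √(v_r² + v_t²) = √((-194.3)² + 106.64²) = √49124.6 = 221.64 km/s.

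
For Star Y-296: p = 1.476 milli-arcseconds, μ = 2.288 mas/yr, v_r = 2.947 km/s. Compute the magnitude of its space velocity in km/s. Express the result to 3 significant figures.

7.92 km/s

d = 1/p = 1/0.001476″ = 677.51 pc.
μ = 2.288 mas/yr = 0.002288 ″/yr.
v_t = 4.740 μ d = 4.740 × 0.002288 × 677.51 = 7.3477 km/s.
v = √(v_r² + v_t²) = √(2.947² + 7.3477²) = √62.6735 = 7.9167 km/s.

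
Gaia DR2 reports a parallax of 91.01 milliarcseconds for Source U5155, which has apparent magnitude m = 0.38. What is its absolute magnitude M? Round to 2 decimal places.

M = 0.18

d = 1/p = 1/0.09101″ = 10.988 pc.
m − M = 5 log₁₀(10.988) − 5 = 5.2046 − 5 = 0.2046.
M = m − (m − M) = 0.38 − 0.2046 = 0.18.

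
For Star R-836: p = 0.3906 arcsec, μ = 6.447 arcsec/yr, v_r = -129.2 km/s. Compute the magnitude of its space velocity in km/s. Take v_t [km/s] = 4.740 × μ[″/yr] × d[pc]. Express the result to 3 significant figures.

151 km/s

d = 1/p = 1/0.3906″ = 2.5602 pc.
v_t = 4.740 μ d = 4.740 × 6.447 × 2.5602 = 78.237 km/s.
v = √(v_r² + v_t²) = √((-129.2)² + 78.237²) = √22813.7 = 151.04 km/s.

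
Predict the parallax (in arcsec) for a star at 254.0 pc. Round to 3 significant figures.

p = 1/d = 1/254 = 0.003937 arcsec.

0.00394 arcsec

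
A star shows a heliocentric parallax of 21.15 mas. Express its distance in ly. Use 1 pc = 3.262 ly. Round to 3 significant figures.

154 ly

p = 21.15 mas = 0.02115 arcsec.
d = 1/p = 1/0.02115 = 47.281 pc.
In light-years: 47.281 × 3.262 = 154.23 ly.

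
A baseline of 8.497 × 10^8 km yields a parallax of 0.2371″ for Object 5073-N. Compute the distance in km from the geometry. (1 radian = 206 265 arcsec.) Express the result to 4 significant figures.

7.392 × 10^14 km

θ = 0.2371″ = 0.2371/206265 = 1.1495 × 10^-6 rad.
d = B/θ = (8.497 × 10^8) / (1.1495 × 10^-6) = 7.3919 × 10^14 km.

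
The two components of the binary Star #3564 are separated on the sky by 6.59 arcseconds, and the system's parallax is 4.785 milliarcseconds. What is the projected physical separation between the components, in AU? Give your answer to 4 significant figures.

d = 1/p = 1/0.004785″ = 208.99 pc.
At distance d (pc), an angle of θ arcsec spans θ·d AU: s = 6.59 × 208.99 = 1377.2 AU.

1377 AU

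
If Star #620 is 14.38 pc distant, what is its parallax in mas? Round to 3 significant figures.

p = 1/d = 1/14.38 = 0.069541 arcsec.
= 0.069541 × 1000 = 69.541 mas.

69.5 mas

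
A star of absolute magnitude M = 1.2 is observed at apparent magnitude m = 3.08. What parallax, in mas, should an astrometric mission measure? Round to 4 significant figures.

42.07 mas

m − M = 3.08 − 1.2 = 1.88.
d = 10^((m−M)/5 + 1) = 10^1.376 = 23.768 pc.
p = 1/d = 1/23.768 = 0.042073 arcsec = 42.073 mas.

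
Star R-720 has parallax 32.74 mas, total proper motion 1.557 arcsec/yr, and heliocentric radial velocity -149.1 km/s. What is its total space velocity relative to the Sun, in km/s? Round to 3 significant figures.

d = 1/p = 1/0.03274″ = 30.544 pc.
v_t = 4.740 μ d = 4.740 × 1.557 × 30.544 = 225.42 km/s.
v = √(v_r² + v_t²) = √((-149.1)² + 225.42²) = √73045 = 270.27 km/s.

270 km/s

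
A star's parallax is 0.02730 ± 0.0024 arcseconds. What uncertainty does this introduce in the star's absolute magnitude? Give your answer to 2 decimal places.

M = m − 5 log₁₀ d + 5 = m + 5 log₁₀ p + 5, so ∂M/∂p = 5/(p ln 10).
σ_M = (5/ln 10) · (σ_p/p) = 2.1715 × 0.0024/0.02730 = 2.1715 × 0.087912 = 0.1909.

σ_M = 0.19 mag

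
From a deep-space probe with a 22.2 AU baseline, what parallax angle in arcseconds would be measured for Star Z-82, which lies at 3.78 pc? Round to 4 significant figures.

5.873 arcsec

p (arcsec) = B (AU) / d (pc).
p = 22.2 / 3.78 = 5.873 arcsec.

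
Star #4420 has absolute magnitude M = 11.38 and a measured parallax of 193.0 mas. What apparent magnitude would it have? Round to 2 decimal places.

m = 9.95

d = 1/p = 1/0.1930″ = 5.1813 pc.
m − M = 5 log₁₀ d − 5 = 5 log₁₀(5.1813) − 5 = 3.5722 − 5 = -1.4278.
m = M + (m − M) = 11.38 + (-1.4278) = 9.95.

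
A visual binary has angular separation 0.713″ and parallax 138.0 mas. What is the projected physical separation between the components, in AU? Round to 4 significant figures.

d = 1/p = 1/0.1380″ = 7.2464 pc.
At distance d (pc), an angle of θ arcsec spans θ·d AU: s = 0.713 × 7.2464 = 5.1667 AU.

5.167 AU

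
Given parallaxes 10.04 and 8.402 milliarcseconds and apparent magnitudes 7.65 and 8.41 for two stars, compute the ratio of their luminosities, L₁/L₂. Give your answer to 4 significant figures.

L₁/L₂ = 1.410

d₁ = 1/p₁ = 1/0.01004″ = 99.602 pc; d₂ = 1/p₂ = 1/0.008402″ = 119.02 pc.
M₁ = m₁ − 5 log₁₀ d₁ + 5 = 7.65 − 9.9913 + 5 = 2.6587.
M₂ = 8.41 − 10.3781 + 5 = 3.0319.
L₁/L₂ = 10^(0.4(M₂ − M₁)) = 10^(0.4 × 0.3732) = 10^0.14928 = 1.4102.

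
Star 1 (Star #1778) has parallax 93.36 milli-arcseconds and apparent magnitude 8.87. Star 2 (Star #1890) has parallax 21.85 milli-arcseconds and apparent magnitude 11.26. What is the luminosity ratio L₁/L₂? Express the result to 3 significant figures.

d₁ = 1/p₁ = 1/0.09336″ = 10.711 pc; d₂ = 1/p₂ = 1/0.02185″ = 45.767 pc.
M₁ = m₁ − 5 log₁₀ d₁ + 5 = 8.87 − 5.1492 + 5 = 8.7208.
M₂ = 11.26 − 8.3028 + 5 = 7.9572.
L₁/L₂ = 10^(0.4(M₂ − M₁)) = 10^(0.4 × (-0.7636)) = 10^(-0.30544) = 0.49495.

L₁/L₂ = 0.495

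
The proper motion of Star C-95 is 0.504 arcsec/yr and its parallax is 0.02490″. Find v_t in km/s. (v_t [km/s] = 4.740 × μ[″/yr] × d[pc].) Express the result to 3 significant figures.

d = 1/p = 1/0.02490″ = 40.161 pc.
v_t = 4.74 × μ × d = 4.74 × 0.504 × 40.161 = 95.943 km/s.

95.9 km/s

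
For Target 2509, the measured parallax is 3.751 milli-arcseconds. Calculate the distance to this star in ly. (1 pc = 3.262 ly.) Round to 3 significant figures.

870 ly

p = 3.751 milli-arcseconds = 0.003751 arcsec.
d = 1/p = 1/0.003751 = 266.6 pc.
In light-years: 266.6 × 3.262 = 869.65 ly.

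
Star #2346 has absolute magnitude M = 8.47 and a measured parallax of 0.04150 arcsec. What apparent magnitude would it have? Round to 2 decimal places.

d = 1/p = 1/0.04150″ = 24.096 pc.
m − M = 5 log₁₀ d − 5 = 5 log₁₀(24.096) − 5 = 6.9097 − 5 = 1.9097.
m = M + (m − M) = 8.47 + 1.9097 = 10.38.

m = 10.38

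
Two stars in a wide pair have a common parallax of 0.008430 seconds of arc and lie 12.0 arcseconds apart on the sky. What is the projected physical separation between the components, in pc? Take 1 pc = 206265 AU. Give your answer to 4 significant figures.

d = 1/p = 1/0.008430″ = 118.62 pc.
At distance d (pc), an angle of θ arcsec spans θ·d AU: s = 12.0 × 118.62 = 1423.4 AU.
= 1423.4 / 206265 = 0.0069008 pc.

0.006901 pc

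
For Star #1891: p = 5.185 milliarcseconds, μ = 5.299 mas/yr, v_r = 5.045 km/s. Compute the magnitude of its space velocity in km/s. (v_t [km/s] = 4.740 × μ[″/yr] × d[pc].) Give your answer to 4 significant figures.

6.994 km/s

d = 1/p = 1/0.005185″ = 192.86 pc.
μ = 5.299 mas/yr = 0.005299 ″/yr.
v_t = 4.740 μ d = 4.740 × 0.005299 × 192.86 = 4.8441 km/s.
v = √(v_r² + v_t²) = √(5.045² + 4.8441²) = √48.9173 = 6.9941 km/s.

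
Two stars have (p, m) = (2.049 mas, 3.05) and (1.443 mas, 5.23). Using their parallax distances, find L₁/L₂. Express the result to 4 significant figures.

L₁/L₂ = 3.694

d₁ = 1/p₁ = 1/0.002049″ = 488.04 pc; d₂ = 1/p₂ = 1/0.001443″ = 693 pc.
M₁ = m₁ − 5 log₁₀ d₁ + 5 = 3.05 − 13.4423 + 5 = -5.3923.
M₂ = 5.23 − 14.2037 + 5 = -3.9737.
L₁/L₂ = 10^(0.4(M₂ − M₁)) = 10^(0.4 × 1.4186) = 10^0.56744 = 3.6935.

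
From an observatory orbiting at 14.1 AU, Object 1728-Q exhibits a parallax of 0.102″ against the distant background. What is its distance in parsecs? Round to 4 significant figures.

With baseline B (in AU) and parallax p (in arcsec), d = B/p parsecs.
d = 14.1 / 0.102 = 138.24 pc.

138.2 pc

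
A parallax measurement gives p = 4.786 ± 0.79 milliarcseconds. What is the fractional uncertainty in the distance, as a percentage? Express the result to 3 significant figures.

16.5%

For d = 1/p, |σ_d/d| = |σ_p/p|.
σ_p/p = 0.79 / 4.786 = 0.16506 = 16.506%.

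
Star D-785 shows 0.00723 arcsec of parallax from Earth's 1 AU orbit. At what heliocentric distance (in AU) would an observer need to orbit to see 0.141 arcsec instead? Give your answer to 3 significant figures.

19.5 AU

Parallax scales linearly with baseline: p ∝ B, so B = p_target / p_Earth × 1 AU.
B = 0.141 / 0.00723 = 19.502 AU.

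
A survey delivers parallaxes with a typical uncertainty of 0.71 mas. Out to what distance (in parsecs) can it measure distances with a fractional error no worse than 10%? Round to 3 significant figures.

σ_d/d = σ_p/p, so the condition is σ_p/p ≤ 0.10, i.e. p ≥ σ_p/0.10.
p_min = 0.71/0.10 = 7.1 mas = 0.0071 arcsec.
d_max = 1/p_min = 1/0.0071 = 140.85 pc.

141 pc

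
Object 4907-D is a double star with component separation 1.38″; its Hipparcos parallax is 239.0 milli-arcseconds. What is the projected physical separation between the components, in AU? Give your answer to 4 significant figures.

5.774 AU

d = 1/p = 1/0.2390″ = 4.1841 pc.
At distance d (pc), an angle of θ arcsec spans θ·d AU: s = 1.38 × 4.1841 = 5.7741 AU.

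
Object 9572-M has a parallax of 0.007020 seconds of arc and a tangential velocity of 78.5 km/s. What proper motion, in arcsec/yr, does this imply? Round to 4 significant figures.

0.1163 arcsec/yr

d = 1/p = 1/0.007020″ = 142.45 pc.
μ = v_t / (4.74 d) = 78.5 / (4.74 × 142.45) = 78.5 / 675.21 = 0.11626 ″/yr.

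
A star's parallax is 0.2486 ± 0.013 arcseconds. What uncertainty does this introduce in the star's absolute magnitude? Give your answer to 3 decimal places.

M = m − 5 log₁₀ d + 5 = m + 5 log₁₀ p + 5, so ∂M/∂p = 5/(p ln 10).
σ_M = (5/ln 10) · (σ_p/p) = 2.1715 × 0.013/0.2486 = 2.1715 × 0.052293 = 0.11355.

σ_M = 0.114 mag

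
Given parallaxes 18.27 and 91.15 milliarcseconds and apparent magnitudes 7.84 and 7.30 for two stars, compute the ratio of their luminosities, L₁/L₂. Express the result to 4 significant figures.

L₁/L₂ = 15.14

d₁ = 1/p₁ = 1/0.01827″ = 54.735 pc; d₂ = 1/p₂ = 1/0.09115″ = 10.971 pc.
M₁ = m₁ − 5 log₁₀ d₁ + 5 = 7.84 − 8.6913 + 5 = 4.1487.
M₂ = 7.30 − 5.2012 + 5 = 7.0988.
L₁/L₂ = 10^(0.4(M₂ − M₁)) = 10^(0.4 × 2.9501) = 10^1.18004 = 15.137.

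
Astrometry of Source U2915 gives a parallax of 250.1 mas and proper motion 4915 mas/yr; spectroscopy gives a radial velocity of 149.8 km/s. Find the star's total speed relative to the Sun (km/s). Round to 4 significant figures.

176.4 km/s

d = 1/p = 1/0.2501″ = 3.9984 pc.
μ = 4915 mas/yr = 4.915 ″/yr.
v_t = 4.740 μ d = 4.740 × 4.915 × 3.9984 = 93.151 km/s.
v = √(v_r² + v_t²) = √(149.8² + 93.151²) = √31117.1 = 176.4 km/s.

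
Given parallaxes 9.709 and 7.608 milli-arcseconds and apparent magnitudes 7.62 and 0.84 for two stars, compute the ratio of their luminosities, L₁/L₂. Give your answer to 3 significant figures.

L₁/L₂ = 0.00119

d₁ = 1/p₁ = 1/0.009709″ = 103 pc; d₂ = 1/p₂ = 1/0.007608″ = 131.44 pc.
M₁ = m₁ − 5 log₁₀ d₁ + 5 = 7.62 − 10.0642 + 5 = 2.5558.
M₂ = 0.84 − 10.5936 + 5 = -4.7536.
L₁/L₂ = 10^(0.4(M₂ − M₁)) = 10^(0.4 × (-7.3094)) = 10^(-2.92376) = 0.0011919.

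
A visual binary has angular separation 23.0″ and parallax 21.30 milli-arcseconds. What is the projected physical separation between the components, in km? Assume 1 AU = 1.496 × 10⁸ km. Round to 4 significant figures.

1.615 × 10^11 km

d = 1/p = 1/0.02130″ = 46.948 pc.
At distance d (pc), an angle of θ arcsec spans θ·d AU: s = 23.0 × 46.948 = 1079.8 AU.
= 1079.8 × 1.496 × 10⁸ km = 1.6154 × 10^11 km.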